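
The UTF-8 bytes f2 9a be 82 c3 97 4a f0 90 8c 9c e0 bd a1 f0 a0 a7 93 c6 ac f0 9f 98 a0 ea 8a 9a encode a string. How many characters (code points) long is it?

Byte at offset 0: 0xF2 = 11110010 → 4-byte char (#1). Advance 4.
Byte at offset 4: 0xC3 = 11000011 → 2-byte char (#2). Advance 2.
Byte at offset 6: 0x4A = 01001010 → 1-byte char (#3). Advance 1.
Byte at offset 7: 0xF0 = 11110000 → 4-byte char (#4). Advance 4.
Byte at offset 11: 0xE0 = 11100000 → 3-byte char (#5). Advance 3.
Byte at offset 14: 0xF0 = 11110000 → 4-byte char (#6). Advance 4.
Byte at offset 18: 0xC6 = 11000110 → 2-byte char (#7). Advance 2.
Byte at offset 20: 0xF0 = 11110000 → 4-byte char (#8). Advance 4.
Byte at offset 24: 0xEA = 11101010 → 3-byte char (#9). Advance 3.
Reached end at offset 27 after 9 code points.

9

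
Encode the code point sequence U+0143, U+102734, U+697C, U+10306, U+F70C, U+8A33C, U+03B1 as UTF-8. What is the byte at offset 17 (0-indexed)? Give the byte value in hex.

0x8A

U+0143 → 2-byte form C5 83 at offsets 0–1.
U+102734 → 4-byte form F4 82 9C B4 at offsets 2–5.
U+697C → 3-byte form E6 A5 BC at offsets 6–8.
U+10306 → 4-byte form F0 90 8C 86 at offsets 9–12.
U+F70C → 3-byte form EF 9C 8C at offsets 13–15.
U+8A33C → 4-byte form F2 8A 8C BC at offsets 16–19.
Offset 17 falls in char 6's range; it's byte 2 of F2 8A 8C BC = 0x8A.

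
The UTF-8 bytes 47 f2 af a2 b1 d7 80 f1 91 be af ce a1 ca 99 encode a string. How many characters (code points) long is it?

6

Byte at offset 0: 0x47 = 01000111 → 1-byte char (#1). Advance 1.
Byte at offset 1: 0xF2 = 11110010 → 4-byte char (#2). Advance 4.
Byte at offset 5: 0xD7 = 11010111 → 2-byte char (#3). Advance 2.
Byte at offset 7: 0xF1 = 11110001 → 4-byte char (#4). Advance 4.
Byte at offset 11: 0xCE = 11001110 → 2-byte char (#5). Advance 2.
Byte at offset 13: 0xCA = 11001010 → 2-byte char (#6). Advance 2.
Reached end at offset 15 after 6 code points.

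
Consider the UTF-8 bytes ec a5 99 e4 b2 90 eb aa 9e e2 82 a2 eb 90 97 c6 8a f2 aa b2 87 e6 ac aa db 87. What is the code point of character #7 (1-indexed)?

Offset 0: leading byte 0xEC = 11101100 → 3-byte char #1 = EC A5 99.
Offset 3: leading byte 0xE4 = 11100100 → 3-byte char #2 = E4 B2 90.
Offset 6: leading byte 0xEB = 11101011 → 3-byte char #3 = EB AA 9E.
Offset 9: leading byte 0xE2 = 11100010 → 3-byte char #4 = E2 82 A2.
Offset 12: leading byte 0xEB = 11101011 → 3-byte char #5 = EB 90 97.
Offset 15: leading byte 0xC6 = 11000110 → 2-byte char #6 = C6 8A.
Offset 17: leading byte 0xF2 = 11110010 → 4-byte char #7 = F2 AA B2 87.
Leading byte 0xF2 = 11110010 matches 11110xxx → 4-byte sequence.
Byte 1: 0xF2 = 11110010, payload 010 (3 bits).
Byte 2: 0xAA = 10101010 (10xxxxxx ✓), payload 101010.
Byte 3: 0xB2 = 10110010 (10xxxxxx ✓), payload 110010.
Byte 4: 0x87 = 10000111 (10xxxxxx ✓), payload 000111.
Concatenate: 010101010110010000111 = 0xAAC87 (21 bits → U+AAC87).

U+AAC87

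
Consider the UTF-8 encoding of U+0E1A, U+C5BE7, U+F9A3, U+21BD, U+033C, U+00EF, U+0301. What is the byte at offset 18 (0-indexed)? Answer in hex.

U+0E1A → 3-byte form E0 B8 9A at offsets 0–2.
U+C5BE7 → 4-byte form F3 85 AF A7 at offsets 3–6.
U+F9A3 → 3-byte form EF A6 A3 at offsets 7–9.
U+21BD → 3-byte form E2 86 BD at offsets 10–12.
U+033C → 2-byte form CC BC at offsets 13–14.
U+00EF → 2-byte form C3 AF at offsets 15–16.
U+0301 → 2-byte form CC 81 at offsets 17–18.
Offset 18 falls in char 7's range; it's byte 2 of CC 81 = 0x81.

0x81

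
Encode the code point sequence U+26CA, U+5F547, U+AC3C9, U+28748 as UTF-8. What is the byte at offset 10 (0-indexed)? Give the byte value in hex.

U+26CA → 3-byte form E2 9B 8A at offsets 0–2.
U+5F547 → 4-byte form F1 9F 95 87 at offsets 3–6.
U+AC3C9 → 4-byte form F2 AC 8F 89 at offsets 7–10.
Offset 10 falls in char 3's range; it's byte 4 of F2 AC 8F 89 = 0x89.

0x89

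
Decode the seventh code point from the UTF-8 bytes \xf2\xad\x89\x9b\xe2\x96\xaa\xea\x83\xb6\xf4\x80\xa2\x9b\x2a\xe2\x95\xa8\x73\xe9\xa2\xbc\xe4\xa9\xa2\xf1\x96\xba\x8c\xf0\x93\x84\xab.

Offset 0: leading byte 0xF2 = 11110010 → 4-byte char #1 = F2 AD 89 9B.
Offset 4: leading byte 0xE2 = 11100010 → 3-byte char #2 = E2 96 AA.
Offset 7: leading byte 0xEA = 11101010 → 3-byte char #3 = EA 83 B6.
Offset 10: leading byte 0xF4 = 11110100 → 4-byte char #4 = F4 80 A2 9B.
Offset 14: leading byte 0x2A = 00101010 → 1-byte char #5 = 2A.
Offset 15: leading byte 0xE2 = 11100010 → 3-byte char #6 = E2 95 A8.
Offset 18: leading byte 0x73 = 01110011 → 1-byte char #7 = 73.
Leading byte 0x73 = 01110011 matches 0xxxxxxx → 1-byte sequence.
Byte 1: 0x73 = 01110011, payload 1110011 (7 bits).
Concatenate: 1110011 = 0x73 (7 bits → U+0073).

U+0073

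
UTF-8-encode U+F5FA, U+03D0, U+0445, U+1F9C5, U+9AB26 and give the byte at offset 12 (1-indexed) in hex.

0xF2

1-indexed offset 12 is 0-indexed offset 11.
U+F5FA → 3-byte form EF 97 BA at offsets 0–2.
U+03D0 → 2-byte form CF 90 at offsets 3–4.
U+0445 → 2-byte form D1 85 at offsets 5–6.
U+1F9C5 → 4-byte form F0 9F A7 85 at offsets 7–10.
U+9AB26 → 4-byte form F2 9A AC A6 at offsets 11–14.
Offset 11 falls in char 5's range; it's byte 1 of F2 9A AC A6 = 0xF2.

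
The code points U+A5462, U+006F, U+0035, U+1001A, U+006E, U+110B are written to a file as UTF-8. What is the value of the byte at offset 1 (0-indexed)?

U+A5462 → 4-byte form F2 A5 91 A2 at offsets 0–3.
Offset 1 falls in char 1's range; it's byte 2 of F2 A5 91 A2 = 0xA5.

0xA5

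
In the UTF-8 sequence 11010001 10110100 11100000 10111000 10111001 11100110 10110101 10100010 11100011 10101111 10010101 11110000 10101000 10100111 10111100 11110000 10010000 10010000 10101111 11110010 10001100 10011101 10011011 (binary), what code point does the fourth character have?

Offset 0: leading byte 0xD1 = 11010001 → 2-byte char #1 = D1 B4.
Offset 2: leading byte 0xE0 = 11100000 → 3-byte char #2 = E0 B8 B9.
Offset 5: leading byte 0xE6 = 11100110 → 3-byte char #3 = E6 B5 A2.
Offset 8: leading byte 0xE3 = 11100011 → 3-byte char #4 = E3 AF 95.
Leading byte 0xE3 = 11100011 matches 1110xxxx → 3-byte sequence.
Byte 1: 0xE3 = 11100011, payload 0011 (4 bits).
Byte 2: 0xAF = 10101111 (10xxxxxx ✓), payload 101111.
Byte 3: 0x95 = 10010101 (10xxxxxx ✓), payload 010101.
Concatenate: 0011101111010101 = 0x3BD5 (16 bits → U+3BD5).

U+3BD5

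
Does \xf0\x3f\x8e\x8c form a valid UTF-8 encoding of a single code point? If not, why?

invalid (non-continuation byte where continuation expected)

Leading byte 0xF0 = 11110000 → 4-byte form.
Byte 2 is 0x3F = 00111111, which is not 10xxxxxx — expected a continuation byte.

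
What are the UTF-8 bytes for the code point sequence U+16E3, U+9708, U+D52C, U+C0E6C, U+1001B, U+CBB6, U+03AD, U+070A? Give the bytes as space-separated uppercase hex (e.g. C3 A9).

E1 9B A3 E9 9C 88 ED 94 AC F3 80 B9 AC F0 90 80 9B EC AE B6 CE AD DC 8A

U+16E3: 3-byte form → E1 9B A3.
U+9708: 3-byte form → E9 9C 88.
U+D52C: 3-byte form → ED 94 AC.
U+C0E6C: 4-byte form → F3 80 B9 AC.
U+1001B: 4-byte form → F0 90 80 9B.
U+CBB6: 3-byte form → EC AE B6.
U+03AD: 2-byte form → CE AD.
U+070A: 2-byte form → DC 8A.
Concatenated (24 bytes): E1 9B A3 E9 9C 88 ED 94 AC F3 80 B9 AC F0 90 80 9B EC AE B6 CE AD DC 8A.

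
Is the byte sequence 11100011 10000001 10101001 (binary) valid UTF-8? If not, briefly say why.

valid

Leading byte 0xE3 = 11100011 → 3-byte form.
Continuation bytes 0x81=10000001, 0xA9=10101001 all match 10xxxxxx.
Decoded value 0x3069 is ≥ 0x800 (shortest form) and not a surrogate.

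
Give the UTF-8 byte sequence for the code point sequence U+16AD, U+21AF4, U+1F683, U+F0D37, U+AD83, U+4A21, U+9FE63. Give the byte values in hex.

U+16AD: 3-byte form → E1 9A AD.
U+21AF4: 4-byte form → F0 A1 AB B4.
U+1F683: 4-byte form → F0 9F 9A 83.
U+F0D37: 4-byte form → F3 B0 B4 B7.
U+AD83: 3-byte form → EA B6 83.
U+4A21: 3-byte form → E4 A8 A1.
U+9FE63: 4-byte form → F2 9F B9 A3.
Concatenated (25 bytes): E1 9A AD F0 A1 AB B4 F0 9F 9A 83 F3 B0 B4 B7 EA B6 83 E4 A8 A1 F2 9F B9 A3.

E1 9A AD F0 A1 AB B4 F0 9F 9A 83 F3 B0 B4 B7 EA B6 83 E4 A8 A1 F2 9F B9 A3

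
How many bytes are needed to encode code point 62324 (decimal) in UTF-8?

U+F374 = 0xF374. UTF-8 uses 1 byte below 0x80, 2 below 0x800, 3 below 0x10000, 4 up to 0x10FFFF. 0xF374 is in U+0800–U+FFFF → 3 bytes.

3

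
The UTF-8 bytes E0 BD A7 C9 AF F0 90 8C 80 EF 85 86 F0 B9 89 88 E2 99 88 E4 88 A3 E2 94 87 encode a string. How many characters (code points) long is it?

8

Byte at offset 0: 0xE0 = 11100000 → 3-byte char (#1). Advance 3.
Byte at offset 3: 0xC9 = 11001001 → 2-byte char (#2). Advance 2.
Byte at offset 5: 0xF0 = 11110000 → 4-byte char (#3). Advance 4.
Byte at offset 9: 0xEF = 11101111 → 3-byte char (#4). Advance 3.
Byte at offset 12: 0xF0 = 11110000 → 4-byte char (#5). Advance 4.
Byte at offset 16: 0xE2 = 11100010 → 3-byte char (#6). Advance 3.
Byte at offset 19: 0xE4 = 11100100 → 3-byte char (#7). Advance 3.
Byte at offset 22: 0xE2 = 11100010 → 3-byte char (#8). Advance 3.
Reached end at offset 25 after 8 code points.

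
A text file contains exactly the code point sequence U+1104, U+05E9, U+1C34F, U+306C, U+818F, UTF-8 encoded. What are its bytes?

U+1104: 3-byte form → E1 84 84.
U+05E9: 2-byte form → D7 A9.
U+1C34F: 4-byte form → F0 9C 8D 8F.
U+306C: 3-byte form → E3 81 AC.
U+818F: 3-byte form → E8 86 8F.
Concatenated (15 bytes): E1 84 84 D7 A9 F0 9C 8D 8F E3 81 AC E8 86 8F.

E1 84 84 D7 A9 F0 9C 8D 8F E3 81 AC E8 86 8F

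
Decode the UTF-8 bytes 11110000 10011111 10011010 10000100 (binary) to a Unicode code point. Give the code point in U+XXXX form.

U+1F684

Leading byte 0xF0 = 11110000 matches 11110xxx → 4-byte sequence.
Byte 1: 0xF0 = 11110000, payload 000 (3 bits).
Byte 2: 0x9F = 10011111 (10xxxxxx ✓), payload 011111.
Byte 3: 0x9A = 10011010 (10xxxxxx ✓), payload 011010.
Byte 4: 0x84 = 10000100 (10xxxxxx ✓), payload 000100.
Concatenate: 000011111011010000100 = 0x1F684 (21 bits → U+1F684).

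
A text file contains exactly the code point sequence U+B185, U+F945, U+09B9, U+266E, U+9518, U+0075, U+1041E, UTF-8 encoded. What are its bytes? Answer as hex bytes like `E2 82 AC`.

EB 86 85 EF A5 85 E0 A6 B9 E2 99 AE E9 94 98 75 F0 90 90 9E

U+B185: 3-byte form → EB 86 85.
U+F945: 3-byte form → EF A5 85.
U+09B9: 3-byte form → E0 A6 B9.
U+266E: 3-byte form → E2 99 AE.
U+9518: 3-byte form → E9 94 98.
U+0075: 1-byte form → 75.
U+1041E: 4-byte form → F0 90 90 9E.
Concatenated (20 bytes): EB 86 85 EF A5 85 E0 A6 B9 E2 99 AE E9 94 98 75 F0 90 90 9E.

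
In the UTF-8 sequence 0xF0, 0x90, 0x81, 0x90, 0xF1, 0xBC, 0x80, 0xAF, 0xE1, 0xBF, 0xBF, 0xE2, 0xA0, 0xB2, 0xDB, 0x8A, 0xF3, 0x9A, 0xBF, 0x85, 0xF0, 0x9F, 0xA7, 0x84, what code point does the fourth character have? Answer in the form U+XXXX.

U+2832

Offset 0: leading byte 0xF0 = 11110000 → 4-byte char #1 = F0 90 81 90.
Offset 4: leading byte 0xF1 = 11110001 → 4-byte char #2 = F1 BC 80 AF.
Offset 8: leading byte 0xE1 = 11100001 → 3-byte char #3 = E1 BF BF.
Offset 11: leading byte 0xE2 = 11100010 → 3-byte char #4 = E2 A0 B2.
Leading byte 0xE2 = 11100010 matches 1110xxxx → 3-byte sequence.
Byte 1: 0xE2 = 11100010, payload 0010 (4 bits).
Byte 2: 0xA0 = 10100000 (10xxxxxx ✓), payload 100000.
Byte 3: 0xB2 = 10110010 (10xxxxxx ✓), payload 110010.
Concatenate: 0010100000110010 = 0x2832 (16 bits → U+2832).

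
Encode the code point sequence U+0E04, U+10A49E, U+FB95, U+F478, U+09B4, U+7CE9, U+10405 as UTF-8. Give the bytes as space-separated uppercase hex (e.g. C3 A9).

E0 B8 84 F4 8A 92 9E EF AE 95 EF 91 B8 E0 A6 B4 E7 B3 A9 F0 90 90 85

U+0E04: 3-byte form → E0 B8 84.
U+10A49E: 4-byte form → F4 8A 92 9E.
U+FB95: 3-byte form → EF AE 95.
U+F478: 3-byte form → EF 91 B8.
U+09B4: 3-byte form → E0 A6 B4.
U+7CE9: 3-byte form → E7 B3 A9.
U+10405: 4-byte form → F0 90 90 85.
Concatenated (23 bytes): E0 B8 84 F4 8A 92 9E EF AE 95 EF 91 B8 E0 A6 B4 E7 B3 A9 F0 90 90 85.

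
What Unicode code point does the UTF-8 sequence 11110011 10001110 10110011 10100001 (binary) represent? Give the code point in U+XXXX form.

U+CECE1

Leading byte 0xF3 = 11110011 matches 11110xxx → 4-byte sequence.
Byte 1: 0xF3 = 11110011, payload 011 (3 bits).
Byte 2: 0x8E = 10001110 (10xxxxxx ✓), payload 001110.
Byte 3: 0xB3 = 10110011 (10xxxxxx ✓), payload 110011.
Byte 4: 0xA1 = 10100001 (10xxxxxx ✓), payload 100001.
Concatenate: 011001110110011100001 = 0xCECE1 (21 bits → U+CECE1).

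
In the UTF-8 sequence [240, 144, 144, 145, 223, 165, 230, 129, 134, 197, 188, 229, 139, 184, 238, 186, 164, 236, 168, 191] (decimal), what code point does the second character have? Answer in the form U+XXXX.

Offset 0: leading byte 0xF0 = 11110000 → 4-byte char #1 = F0 90 90 91.
Offset 4: leading byte 0xDF = 11011111 → 2-byte char #2 = DF A5.
Leading byte 0xDF = 11011111 matches 110xxxxx → 2-byte sequence.
Byte 1: 0xDF = 11011111, payload 11111 (5 bits).
Byte 2: 0xA5 = 10100101 (10xxxxxx ✓), payload 100101.
Concatenate: 11111100101 = 0x7E5 (11 bits → U+07E5).

U+07E5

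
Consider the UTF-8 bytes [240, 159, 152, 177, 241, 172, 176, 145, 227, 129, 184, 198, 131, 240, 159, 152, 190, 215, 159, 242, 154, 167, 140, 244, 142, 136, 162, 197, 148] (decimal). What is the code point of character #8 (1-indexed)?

Offset 0: leading byte 0xF0 = 11110000 → 4-byte char #1 = F0 9F 98 B1.
Offset 4: leading byte 0xF1 = 11110001 → 4-byte char #2 = F1 AC B0 91.
Offset 8: leading byte 0xE3 = 11100011 → 3-byte char #3 = E3 81 B8.
Offset 11: leading byte 0xC6 = 11000110 → 2-byte char #4 = C6 83.
Offset 13: leading byte 0xF0 = 11110000 → 4-byte char #5 = F0 9F 98 BE.
Offset 17: leading byte 0xD7 = 11010111 → 2-byte char #6 = D7 9F.
Offset 19: leading byte 0xF2 = 11110010 → 4-byte char #7 = F2 9A A7 8C.
Offset 23: leading byte 0xF4 = 11110100 → 4-byte char #8 = F4 8E 88 A2.
Leading byte 0xF4 = 11110100 matches 11110xxx → 4-byte sequence.
Byte 1: 0xF4 = 11110100, payload 100 (3 bits).
Byte 2: 0x8E = 10001110 (10xxxxxx ✓), payload 001110.
Byte 3: 0x88 = 10001000 (10xxxxxx ✓), payload 001000.
Byte 4: 0xA2 = 10100010 (10xxxxxx ✓), payload 100010.
Concatenate: 100001110001000100010 = 0x10E222 (21 bits → U+10E222).

U+10E222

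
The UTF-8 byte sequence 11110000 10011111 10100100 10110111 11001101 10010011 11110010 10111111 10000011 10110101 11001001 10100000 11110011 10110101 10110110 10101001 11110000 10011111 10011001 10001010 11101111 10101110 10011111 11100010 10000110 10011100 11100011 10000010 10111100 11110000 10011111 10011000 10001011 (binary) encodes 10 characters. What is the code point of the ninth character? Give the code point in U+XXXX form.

U+30BC

Offset 0: leading byte 0xF0 = 11110000 → 4-byte char #1 = F0 9F A4 B7.
Offset 4: leading byte 0xCD = 11001101 → 2-byte char #2 = CD 93.
Offset 6: leading byte 0xF2 = 11110010 → 4-byte char #3 = F2 BF 83 B5.
Offset 10: leading byte 0xC9 = 11001001 → 2-byte char #4 = C9 A0.
Offset 12: leading byte 0xF3 = 11110011 → 4-byte char #5 = F3 B5 B6 A9.
Offset 16: leading byte 0xF0 = 11110000 → 4-byte char #6 = F0 9F 99 8A.
Offset 20: leading byte 0xEF = 11101111 → 3-byte char #7 = EF AE 9F.
Offset 23: leading byte 0xE2 = 11100010 → 3-byte char #8 = E2 86 9C.
Offset 26: leading byte 0xE3 = 11100011 → 3-byte char #9 = E3 82 BC.
Leading byte 0xE3 = 11100011 matches 1110xxxx → 3-byte sequence.
Byte 1: 0xE3 = 11100011, payload 0011 (4 bits).
Byte 2: 0x82 = 10000010 (10xxxxxx ✓), payload 000010.
Byte 3: 0xBC = 10111100 (10xxxxxx ✓), payload 111100.
Concatenate: 0011000010111100 = 0x30BC (16 bits → U+30BC).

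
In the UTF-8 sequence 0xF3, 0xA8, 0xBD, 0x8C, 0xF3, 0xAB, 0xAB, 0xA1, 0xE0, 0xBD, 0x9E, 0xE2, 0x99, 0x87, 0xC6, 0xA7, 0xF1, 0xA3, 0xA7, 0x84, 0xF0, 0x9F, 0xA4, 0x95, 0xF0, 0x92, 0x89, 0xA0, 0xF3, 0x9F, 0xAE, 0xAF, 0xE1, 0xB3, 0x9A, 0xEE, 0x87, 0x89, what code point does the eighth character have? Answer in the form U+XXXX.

Offset 0: leading byte 0xF3 = 11110011 → 4-byte char #1 = F3 A8 BD 8C.
Offset 4: leading byte 0xF3 = 11110011 → 4-byte char #2 = F3 AB AB A1.
Offset 8: leading byte 0xE0 = 11100000 → 3-byte char #3 = E0 BD 9E.
Offset 11: leading byte 0xE2 = 11100010 → 3-byte char #4 = E2 99 87.
Offset 14: leading byte 0xC6 = 11000110 → 2-byte char #5 = C6 A7.
Offset 16: leading byte 0xF1 = 11110001 → 4-byte char #6 = F1 A3 A7 84.
Offset 20: leading byte 0xF0 = 11110000 → 4-byte char #7 = F0 9F A4 95.
Offset 24: leading byte 0xF0 = 11110000 → 4-byte char #8 = F0 92 89 A0.
Leading byte 0xF0 = 11110000 matches 11110xxx → 4-byte sequence.
Byte 1: 0xF0 = 11110000, payload 000 (3 bits).
Byte 2: 0x92 = 10010010 (10xxxxxx ✓), payload 010010.
Byte 3: 0x89 = 10001001 (10xxxxxx ✓), payload 001001.
Byte 4: 0xA0 = 10100000 (10xxxxxx ✓), payload 100000.
Concatenate: 000010010001001100000 = 0x12260 (21 bits → U+12260).

U+12260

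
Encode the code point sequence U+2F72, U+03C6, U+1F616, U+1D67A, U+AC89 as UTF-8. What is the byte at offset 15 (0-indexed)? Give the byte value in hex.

U+2F72 → 3-byte form E2 BD B2 at offsets 0–2.
U+03C6 → 2-byte form CF 86 at offsets 3–4.
U+1F616 → 4-byte form F0 9F 98 96 at offsets 5–8.
U+1D67A → 4-byte form F0 9D 99 BA at offsets 9–12.
U+AC89 → 3-byte form EA B2 89 at offsets 13–15.
Offset 15 falls in char 5's range; it's byte 3 of EA B2 89 = 0x89.

0x89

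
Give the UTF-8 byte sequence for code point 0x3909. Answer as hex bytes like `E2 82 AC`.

E3 A4 89

U+3909 = 0x3909 = 14601 decimal. In range U+0800–U+FFFF → 3-byte form: 1110xxxx 10xxxxxx 10xxxxxx.
Binary (16 bits): 0011100100001001.
Split 4+6+6: 0011 | 100100 | 001001.
Byte 1: 11100011 = 0xE3.
Byte 2: 10100100 = 0xA4.
Byte 3: 10001001 = 0x89.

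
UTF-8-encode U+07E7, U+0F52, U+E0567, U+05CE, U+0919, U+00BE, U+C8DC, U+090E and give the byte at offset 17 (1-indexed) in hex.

0xEC

1-indexed offset 17 is 0-indexed offset 16.
U+07E7 → 2-byte form DF A7 at offsets 0–1.
U+0F52 → 3-byte form E0 BD 92 at offsets 2–4.
U+E0567 → 4-byte form F3 A0 95 A7 at offsets 5–8.
U+05CE → 2-byte form D7 8E at offsets 9–10.
U+0919 → 3-byte form E0 A4 99 at offsets 11–13.
U+00BE → 2-byte form C2 BE at offsets 14–15.
U+C8DC → 3-byte form EC A3 9C at offsets 16–18.
Offset 16 falls in char 7's range; it's byte 1 of EC A3 9C = 0xEC.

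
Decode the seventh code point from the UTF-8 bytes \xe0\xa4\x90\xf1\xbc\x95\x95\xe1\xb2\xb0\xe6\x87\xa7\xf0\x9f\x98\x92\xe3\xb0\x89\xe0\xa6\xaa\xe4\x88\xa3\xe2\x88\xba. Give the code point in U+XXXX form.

Offset 0: leading byte 0xE0 = 11100000 → 3-byte char #1 = E0 A4 90.
Offset 3: leading byte 0xF1 = 11110001 → 4-byte char #2 = F1 BC 95 95.
Offset 7: leading byte 0xE1 = 11100001 → 3-byte char #3 = E1 B2 B0.
Offset 10: leading byte 0xE6 = 11100110 → 3-byte char #4 = E6 87 A7.
Offset 13: leading byte 0xF0 = 11110000 → 4-byte char #5 = F0 9F 98 92.
Offset 17: leading byte 0xE3 = 11100011 → 3-byte char #6 = E3 B0 89.
Offset 20: leading byte 0xE0 = 11100000 → 3-byte char #7 = E0 A6 AA.
Leading byte 0xE0 = 11100000 matches 1110xxxx → 3-byte sequence.
Byte 1: 0xE0 = 11100000, payload 0000 (4 bits).
Byte 2: 0xA6 = 10100110 (10xxxxxx ✓), payload 100110.
Byte 3: 0xAA = 10101010 (10xxxxxx ✓), payload 101010.
Concatenate: 0000100110101010 = 0x9AA (16 bits → U+09AA).

U+09AA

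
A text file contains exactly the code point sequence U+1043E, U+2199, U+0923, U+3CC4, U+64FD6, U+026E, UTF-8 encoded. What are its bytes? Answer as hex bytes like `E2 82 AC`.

F0 90 90 BE E2 86 99 E0 A4 A3 E3 B3 84 F1 A4 BF 96 C9 AE

U+1043E: 4-byte form → F0 90 90 BE.
U+2199: 3-byte form → E2 86 99.
U+0923: 3-byte form → E0 A4 A3.
U+3CC4: 3-byte form → E3 B3 84.
U+64FD6: 4-byte form → F1 A4 BF 96.
U+026E: 2-byte form → C9 AE.
Concatenated (19 bytes): F0 90 90 BE E2 86 99 E0 A4 A3 E3 B3 84 F1 A4 BF 96 C9 AE.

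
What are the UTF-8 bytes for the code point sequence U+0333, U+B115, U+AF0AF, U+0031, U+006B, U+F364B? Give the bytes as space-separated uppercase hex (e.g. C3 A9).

U+0333: 2-byte form → CC B3.
U+B115: 3-byte form → EB 84 95.
U+AF0AF: 4-byte form → F2 AF 82 AF.
U+0031: 1-byte form → 31.
U+006B: 1-byte form → 6B.
U+F364B: 4-byte form → F3 B3 99 8B.
Concatenated (15 bytes): CC B3 EB 84 95 F2 AF 82 AF 31 6B F3 B3 99 8B.

CC B3 EB 84 95 F2 AF 82 AF 31 6B F3 B3 99 8B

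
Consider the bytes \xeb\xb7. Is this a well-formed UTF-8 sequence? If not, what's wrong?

Leading byte 0xEB = 11101011 → 3-byte form, but only 2 bytes are present.

invalid (sequence truncated)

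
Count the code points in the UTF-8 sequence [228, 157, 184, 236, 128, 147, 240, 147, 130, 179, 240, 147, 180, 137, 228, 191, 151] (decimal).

Byte at offset 0: 0xE4 = 11100100 → 3-byte char (#1). Advance 3.
Byte at offset 3: 0xEC = 11101100 → 3-byte char (#2). Advance 3.
Byte at offset 6: 0xF0 = 11110000 → 4-byte char (#3). Advance 4.
Byte at offset 10: 0xF0 = 11110000 → 4-byte char (#4). Advance 4.
Byte at offset 14: 0xE4 = 11100100 → 3-byte char (#5). Advance 3.
Reached end at offset 17 after 5 code points.

5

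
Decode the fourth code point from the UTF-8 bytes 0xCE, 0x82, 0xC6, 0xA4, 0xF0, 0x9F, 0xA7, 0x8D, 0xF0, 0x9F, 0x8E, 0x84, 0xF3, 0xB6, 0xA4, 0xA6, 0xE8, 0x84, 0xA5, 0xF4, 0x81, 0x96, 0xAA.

U+1F384

Offset 0: leading byte 0xCE = 11001110 → 2-byte char #1 = CE 82.
Offset 2: leading byte 0xC6 = 11000110 → 2-byte char #2 = C6 A4.
Offset 4: leading byte 0xF0 = 11110000 → 4-byte char #3 = F0 9F A7 8D.
Offset 8: leading byte 0xF0 = 11110000 → 4-byte char #4 = F0 9F 8E 84.
Leading byte 0xF0 = 11110000 matches 11110xxx → 4-byte sequence.
Byte 1: 0xF0 = 11110000, payload 000 (3 bits).
Byte 2: 0x9F = 10011111 (10xxxxxx ✓), payload 011111.
Byte 3: 0x8E = 10001110 (10xxxxxx ✓), payload 001110.
Byte 4: 0x84 = 10000100 (10xxxxxx ✓), payload 000100.
Concatenate: 000011111001110000100 = 0x1F384 (21 bits → U+1F384).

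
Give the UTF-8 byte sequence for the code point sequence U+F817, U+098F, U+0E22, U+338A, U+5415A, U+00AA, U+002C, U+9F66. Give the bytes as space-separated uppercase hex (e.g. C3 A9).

U+F817: 3-byte form → EF A0 97.
U+098F: 3-byte form → E0 A6 8F.
U+0E22: 3-byte form → E0 B8 A2.
U+338A: 3-byte form → E3 8E 8A.
U+5415A: 4-byte form → F1 94 85 9A.
U+00AA: 2-byte form → C2 AA.
U+002C: 1-byte form → 2C.
U+9F66: 3-byte form → E9 BD A6.
Concatenated (22 bytes): EF A0 97 E0 A6 8F E0 B8 A2 E3 8E 8A F1 94 85 9A C2 AA 2C E9 BD A6.

EF A0 97 E0 A6 8F E0 B8 A2 E3 8E 8A F1 94 85 9A C2 AA 2C E9 BD A6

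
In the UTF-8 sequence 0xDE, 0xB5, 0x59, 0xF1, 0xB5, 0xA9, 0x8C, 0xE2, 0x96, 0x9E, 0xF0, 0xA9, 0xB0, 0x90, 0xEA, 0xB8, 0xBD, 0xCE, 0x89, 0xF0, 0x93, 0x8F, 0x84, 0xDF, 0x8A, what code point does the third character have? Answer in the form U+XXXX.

U+75A4C

Offset 0: leading byte 0xDE = 11011110 → 2-byte char #1 = DE B5.
Offset 2: leading byte 0x59 = 01011001 → 1-byte char #2 = 59.
Offset 3: leading byte 0xF1 = 11110001 → 4-byte char #3 = F1 B5 A9 8C.
Leading byte 0xF1 = 11110001 matches 11110xxx → 4-byte sequence.
Byte 1: 0xF1 = 11110001, payload 001 (3 bits).
Byte 2: 0xB5 = 10110101 (10xxxxxx ✓), payload 110101.
Byte 3: 0xA9 = 10101001 (10xxxxxx ✓), payload 101001.
Byte 4: 0x8C = 10001100 (10xxxxxx ✓), payload 001100.
Concatenate: 001110101101001001100 = 0x75A4C (21 bits → U+75A4C).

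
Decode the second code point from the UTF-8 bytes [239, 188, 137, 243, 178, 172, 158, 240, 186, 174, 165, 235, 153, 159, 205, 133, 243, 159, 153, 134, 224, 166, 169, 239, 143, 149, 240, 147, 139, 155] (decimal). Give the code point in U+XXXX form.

Offset 0: leading byte 0xEF = 11101111 → 3-byte char #1 = EF BC 89.
Offset 3: leading byte 0xF3 = 11110011 → 4-byte char #2 = F3 B2 AC 9E.
Leading byte 0xF3 = 11110011 matches 11110xxx → 4-byte sequence.
Byte 1: 0xF3 = 11110011, payload 011 (3 bits).
Byte 2: 0xB2 = 10110010 (10xxxxxx ✓), payload 110010.
Byte 3: 0xAC = 10101100 (10xxxxxx ✓), payload 101100.
Byte 4: 0x9E = 10011110 (10xxxxxx ✓), payload 011110.
Concatenate: 011110010101100011110 = 0xF2B1E (21 bits → U+F2B1E).

U+F2B1E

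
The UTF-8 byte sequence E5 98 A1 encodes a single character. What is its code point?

U+5621

Leading byte 0xE5 = 11100101 matches 1110xxxx → 3-byte sequence.
Byte 1: 0xE5 = 11100101, payload 0101 (4 bits).
Byte 2: 0x98 = 10011000 (10xxxxxx ✓), payload 011000.
Byte 3: 0xA1 = 10100001 (10xxxxxx ✓), payload 100001.
Concatenate: 0101011000100001 = 0x5621 (16 bits → U+5621).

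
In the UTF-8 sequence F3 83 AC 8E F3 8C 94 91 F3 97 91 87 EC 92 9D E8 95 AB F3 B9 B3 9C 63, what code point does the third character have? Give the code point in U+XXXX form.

Offset 0: leading byte 0xF3 = 11110011 → 4-byte char #1 = F3 83 AC 8E.
Offset 4: leading byte 0xF3 = 11110011 → 4-byte char #2 = F3 8C 94 91.
Offset 8: leading byte 0xF3 = 11110011 → 4-byte char #3 = F3 97 91 87.
Leading byte 0xF3 = 11110011 matches 11110xxx → 4-byte sequence.
Byte 1: 0xF3 = 11110011, payload 011 (3 bits).
Byte 2: 0x97 = 10010111 (10xxxxxx ✓), payload 010111.
Byte 3: 0x91 = 10010001 (10xxxxxx ✓), payload 010001.
Byte 4: 0x87 = 10000111 (10xxxxxx ✓), payload 000111.
Concatenate: 011010111010001000111 = 0xD7447 (21 bits → U+D7447).

U+D7447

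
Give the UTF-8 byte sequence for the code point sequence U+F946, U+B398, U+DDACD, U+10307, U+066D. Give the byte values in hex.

U+F946: 3-byte form → EF A5 86.
U+B398: 3-byte form → EB 8E 98.
U+DDACD: 4-byte form → F3 9D AB 8D.
U+10307: 4-byte form → F0 90 8C 87.
U+066D: 2-byte form → D9 AD.
Concatenated (16 bytes): EF A5 86 EB 8E 98 F3 9D AB 8D F0 90 8C 87 D9 AD.

EF A5 86 EB 8E 98 F3 9D AB 8D F0 90 8C 87 D9 AD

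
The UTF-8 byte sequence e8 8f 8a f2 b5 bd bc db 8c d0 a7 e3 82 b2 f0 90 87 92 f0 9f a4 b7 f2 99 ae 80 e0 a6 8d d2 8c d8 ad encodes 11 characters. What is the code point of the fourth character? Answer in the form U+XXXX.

Offset 0: leading byte 0xE8 = 11101000 → 3-byte char #1 = E8 8F 8A.
Offset 3: leading byte 0xF2 = 11110010 → 4-byte char #2 = F2 B5 BD BC.
Offset 7: leading byte 0xDB = 11011011 → 2-byte char #3 = DB 8C.
Offset 9: leading byte 0xD0 = 11010000 → 2-byte char #4 = D0 A7.
Leading byte 0xD0 = 11010000 matches 110xxxxx → 2-byte sequence.
Byte 1: 0xD0 = 11010000, payload 10000 (5 bits).
Byte 2: 0xA7 = 10100111 (10xxxxxx ✓), payload 100111.
Concatenate: 10000100111 = 0x427 (11 bits → U+0427).

U+0427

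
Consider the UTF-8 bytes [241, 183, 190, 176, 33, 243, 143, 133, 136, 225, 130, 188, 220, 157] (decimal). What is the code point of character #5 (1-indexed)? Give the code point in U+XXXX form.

U+071D

Offset 0: leading byte 0xF1 = 11110001 → 4-byte char #1 = F1 B7 BE B0.
Offset 4: leading byte 0x21 = 00100001 → 1-byte char #2 = 21.
Offset 5: leading byte 0xF3 = 11110011 → 4-byte char #3 = F3 8F 85 88.
Offset 9: leading byte 0xE1 = 11100001 → 3-byte char #4 = E1 82 BC.
Offset 12: leading byte 0xDC = 11011100 → 2-byte char #5 = DC 9D.
Leading byte 0xDC = 11011100 matches 110xxxxx → 2-byte sequence.
Byte 1: 0xDC = 11011100, payload 11100 (5 bits).
Byte 2: 0x9D = 10011101 (10xxxxxx ✓), payload 011101.
Concatenate: 11100011101 = 0x71D (11 bits → U+071D).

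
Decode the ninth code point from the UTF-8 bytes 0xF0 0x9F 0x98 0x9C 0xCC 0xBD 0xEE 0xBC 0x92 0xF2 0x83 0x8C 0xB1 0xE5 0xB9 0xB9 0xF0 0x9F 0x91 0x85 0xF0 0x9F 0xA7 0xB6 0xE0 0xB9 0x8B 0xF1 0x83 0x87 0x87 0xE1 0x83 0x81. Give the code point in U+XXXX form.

Offset 0: leading byte 0xF0 = 11110000 → 4-byte char #1 = F0 9F 98 9C.
Offset 4: leading byte 0xCC = 11001100 → 2-byte char #2 = CC BD.
Offset 6: leading byte 0xEE = 11101110 → 3-byte char #3 = EE BC 92.
Offset 9: leading byte 0xF2 = 11110010 → 4-byte char #4 = F2 83 8C B1.
Offset 13: leading byte 0xE5 = 11100101 → 3-byte char #5 = E5 B9 B9.
Offset 16: leading byte 0xF0 = 11110000 → 4-byte char #6 = F0 9F 91 85.
Offset 20: leading byte 0xF0 = 11110000 → 4-byte char #7 = F0 9F A7 B6.
Offset 24: leading byte 0xE0 = 11100000 → 3-byte char #8 = E0 B9 8B.
Offset 27: leading byte 0xF1 = 11110001 → 4-byte char #9 = F1 83 87 87.
Leading byte 0xF1 = 11110001 matches 11110xxx → 4-byte sequence.
Byte 1: 0xF1 = 11110001, payload 001 (3 bits).
Byte 2: 0x83 = 10000011 (10xxxxxx ✓), payload 000011.
Byte 3: 0x87 = 10000111 (10xxxxxx ✓), payload 000111.
Byte 4: 0x87 = 10000111 (10xxxxxx ✓), payload 000111.
Concatenate: 001000011000111000111 = 0x431C7 (21 bits → U+431C7).

U+431C7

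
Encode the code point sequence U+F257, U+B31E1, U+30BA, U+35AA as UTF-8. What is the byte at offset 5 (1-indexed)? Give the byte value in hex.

0xB3

1-indexed offset 5 is 0-indexed offset 4.
U+F257 → 3-byte form EF 89 97 at offsets 0–2.
U+B31E1 → 4-byte form F2 B3 87 A1 at offsets 3–6.
Offset 4 falls in char 2's range; it's byte 2 of F2 B3 87 A1 = 0xB3.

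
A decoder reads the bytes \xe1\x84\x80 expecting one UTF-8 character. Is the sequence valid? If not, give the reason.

valid

Leading byte 0xE1 = 11100001 → 3-byte form.
Continuation bytes 0x84=10000100, 0x80=10000000 all match 10xxxxxx.
Decoded value 0x1100 is ≥ 0x800 (shortest form) and not a surrogate.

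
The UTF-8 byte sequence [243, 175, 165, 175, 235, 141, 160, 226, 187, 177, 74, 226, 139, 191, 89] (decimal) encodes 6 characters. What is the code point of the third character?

Offset 0: leading byte 0xF3 = 11110011 → 4-byte char #1 = F3 AF A5 AF.
Offset 4: leading byte 0xEB = 11101011 → 3-byte char #2 = EB 8D A0.
Offset 7: leading byte 0xE2 = 11100010 → 3-byte char #3 = E2 BB B1.
Leading byte 0xE2 = 11100010 matches 1110xxxx → 3-byte sequence.
Byte 1: 0xE2 = 11100010, payload 0010 (4 bits).
Byte 2: 0xBB = 10111011 (10xxxxxx ✓), payload 111011.
Byte 3: 0xB1 = 10110001 (10xxxxxx ✓), payload 110001.
Concatenate: 0010111011110001 = 0x2EF1 (16 bits → U+2EF1).

U+2EF1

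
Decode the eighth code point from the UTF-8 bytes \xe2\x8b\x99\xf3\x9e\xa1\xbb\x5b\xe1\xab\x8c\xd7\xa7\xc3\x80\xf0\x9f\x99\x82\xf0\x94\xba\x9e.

Offset 0: leading byte 0xE2 = 11100010 → 3-byte char #1 = E2 8B 99.
Offset 3: leading byte 0xF3 = 11110011 → 4-byte char #2 = F3 9E A1 BB.
Offset 7: leading byte 0x5B = 01011011 → 1-byte char #3 = 5B.
Offset 8: leading byte 0xE1 = 11100001 → 3-byte char #4 = E1 AB 8C.
Offset 11: leading byte 0xD7 = 11010111 → 2-byte char #5 = D7 A7.
Offset 13: leading byte 0xC3 = 11000011 → 2-byte char #6 = C3 80.
Offset 15: leading byte 0xF0 = 11110000 → 4-byte char #7 = F0 9F 99 82.
Offset 19: leading byte 0xF0 = 11110000 → 4-byte char #8 = F0 94 BA 9E.
Leading byte 0xF0 = 11110000 matches 11110xxx → 4-byte sequence.
Byte 1: 0xF0 = 11110000, payload 000 (3 bits).
Byte 2: 0x94 = 10010100 (10xxxxxx ✓), payload 010100.
Byte 3: 0xBA = 10111010 (10xxxxxx ✓), payload 111010.
Byte 4: 0x9E = 10011110 (10xxxxxx ✓), payload 011110.
Concatenate: 000010100111010011110 = 0x14E9E (21 bits → U+14E9E).

U+14E9E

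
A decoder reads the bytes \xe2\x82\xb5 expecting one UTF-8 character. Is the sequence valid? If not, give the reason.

Leading byte 0xE2 = 11100010 → 3-byte form.
Continuation bytes 0x82=10000010, 0xB5=10110101 all match 10xxxxxx.
Decoded value 0x20B5 is ≥ 0x800 (shortest form) and not a surrogate.

valid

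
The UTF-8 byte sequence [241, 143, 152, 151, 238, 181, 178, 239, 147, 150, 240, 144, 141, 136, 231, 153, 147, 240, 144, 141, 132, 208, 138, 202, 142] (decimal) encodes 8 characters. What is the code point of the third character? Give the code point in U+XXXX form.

U+F4D6

Offset 0: leading byte 0xF1 = 11110001 → 4-byte char #1 = F1 8F 98 97.
Offset 4: leading byte 0xEE = 11101110 → 3-byte char #2 = EE B5 B2.
Offset 7: leading byte 0xEF = 11101111 → 3-byte char #3 = EF 93 96.
Leading byte 0xEF = 11101111 matches 1110xxxx → 3-byte sequence.
Byte 1: 0xEF = 11101111, payload 1111 (4 bits).
Byte 2: 0x93 = 10010011 (10xxxxxx ✓), payload 010011.
Byte 3: 0x96 = 10010110 (10xxxxxx ✓), payload 010110.
Concatenate: 1111010011010110 = 0xF4D6 (16 bits → U+F4D6).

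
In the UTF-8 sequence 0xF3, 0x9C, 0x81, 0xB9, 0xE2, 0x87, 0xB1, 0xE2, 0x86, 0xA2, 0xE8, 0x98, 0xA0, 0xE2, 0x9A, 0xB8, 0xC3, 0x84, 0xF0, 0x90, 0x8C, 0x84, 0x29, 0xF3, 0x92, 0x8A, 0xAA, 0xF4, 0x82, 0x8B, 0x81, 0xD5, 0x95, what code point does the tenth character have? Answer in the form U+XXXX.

U+1022C1

Offset 0: leading byte 0xF3 = 11110011 → 4-byte char #1 = F3 9C 81 B9.
Offset 4: leading byte 0xE2 = 11100010 → 3-byte char #2 = E2 87 B1.
Offset 7: leading byte 0xE2 = 11100010 → 3-byte char #3 = E2 86 A2.
Offset 10: leading byte 0xE8 = 11101000 → 3-byte char #4 = E8 98 A0.
Offset 13: leading byte 0xE2 = 11100010 → 3-byte char #5 = E2 9A B8.
Offset 16: leading byte 0xC3 = 11000011 → 2-byte char #6 = C3 84.
Offset 18: leading byte 0xF0 = 11110000 → 4-byte char #7 = F0 90 8C 84.
Offset 22: leading byte 0x29 = 00101001 → 1-byte char #8 = 29.
Offset 23: leading byte 0xF3 = 11110011 → 4-byte char #9 = F3 92 8A AA.
Offset 27: leading byte 0xF4 = 11110100 → 4-byte char #10 = F4 82 8B 81.
Leading byte 0xF4 = 11110100 matches 11110xxx → 4-byte sequence.
Byte 1: 0xF4 = 11110100, payload 100 (3 bits).
Byte 2: 0x82 = 10000010 (10xxxxxx ✓), payload 000010.
Byte 3: 0x8B = 10001011 (10xxxxxx ✓), payload 001011.
Byte 4: 0x81 = 10000001 (10xxxxxx ✓), payload 000001.
Concatenate: 100000010001011000001 = 0x1022C1 (21 bits → U+1022C1).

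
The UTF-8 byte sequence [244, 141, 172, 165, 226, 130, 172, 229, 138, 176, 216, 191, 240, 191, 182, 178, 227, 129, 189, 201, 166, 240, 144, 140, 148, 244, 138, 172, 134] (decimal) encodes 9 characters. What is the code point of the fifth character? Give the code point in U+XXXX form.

Offset 0: leading byte 0xF4 = 11110100 → 4-byte char #1 = F4 8D AC A5.
Offset 4: leading byte 0xE2 = 11100010 → 3-byte char #2 = E2 82 AC.
Offset 7: leading byte 0xE5 = 11100101 → 3-byte char #3 = E5 8A B0.
Offset 10: leading byte 0xD8 = 11011000 → 2-byte char #4 = D8 BF.
Offset 12: leading byte 0xF0 = 11110000 → 4-byte char #5 = F0 BF B6 B2.
Leading byte 0xF0 = 11110000 matches 11110xxx → 4-byte sequence.
Byte 1: 0xF0 = 11110000, payload 000 (3 bits).
Byte 2: 0xBF = 10111111 (10xxxxxx ✓), payload 111111.
Byte 3: 0xB6 = 10110110 (10xxxxxx ✓), payload 110110.
Byte 4: 0xB2 = 10110010 (10xxxxxx ✓), payload 110010.
Concatenate: 000111111110110110010 = 0x3FDB2 (21 bits → U+3FDB2).

U+3FDB2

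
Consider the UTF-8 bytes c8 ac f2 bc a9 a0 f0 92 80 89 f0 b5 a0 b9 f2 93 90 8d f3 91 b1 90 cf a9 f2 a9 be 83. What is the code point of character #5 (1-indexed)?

U+9340D

Offset 0: leading byte 0xC8 = 11001000 → 2-byte char #1 = C8 AC.
Offset 2: leading byte 0xF2 = 11110010 → 4-byte char #2 = F2 BC A9 A0.
Offset 6: leading byte 0xF0 = 11110000 → 4-byte char #3 = F0 92 80 89.
Offset 10: leading byte 0xF0 = 11110000 → 4-byte char #4 = F0 B5 A0 B9.
Offset 14: leading byte 0xF2 = 11110010 → 4-byte char #5 = F2 93 90 8D.
Leading byte 0xF2 = 11110010 matches 11110xxx → 4-byte sequence.
Byte 1: 0xF2 = 11110010, payload 010 (3 bits).
Byte 2: 0x93 = 10010011 (10xxxxxx ✓), payload 010011.
Byte 3: 0x90 = 10010000 (10xxxxxx ✓), payload 010000.
Byte 4: 0x8D = 10001101 (10xxxxxx ✓), payload 001101.
Concatenate: 010010011010000001101 = 0x9340D (21 bits → U+9340D).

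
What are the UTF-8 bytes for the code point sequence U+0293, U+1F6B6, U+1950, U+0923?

U+0293: 2-byte form → CA 93.
U+1F6B6: 4-byte form → F0 9F 9A B6.
U+1950: 3-byte form → E1 A5 90.
U+0923: 3-byte form → E0 A4 A3.
Concatenated (12 bytes): CA 93 F0 9F 9A B6 E1 A5 90 E0 A4 A3.

CA 93 F0 9F 9A B6 E1 A5 90 E0 A4 A3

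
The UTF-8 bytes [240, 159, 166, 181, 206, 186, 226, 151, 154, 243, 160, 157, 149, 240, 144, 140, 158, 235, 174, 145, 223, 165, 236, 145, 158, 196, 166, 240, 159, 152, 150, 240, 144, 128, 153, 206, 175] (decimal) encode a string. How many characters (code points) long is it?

Byte at offset 0: 0xF0 = 11110000 → 4-byte char (#1). Advance 4.
Byte at offset 4: 0xCE = 11001110 → 2-byte char (#2). Advance 2.
Byte at offset 6: 0xE2 = 11100010 → 3-byte char (#3). Advance 3.
Byte at offset 9: 0xF3 = 11110011 → 4-byte char (#4). Advance 4.
Byte at offset 13: 0xF0 = 11110000 → 4-byte char (#5). Advance 4.
Byte at offset 17: 0xEB = 11101011 → 3-byte char (#6). Advance 3.
Byte at offset 20: 0xDF = 11011111 → 2-byte char (#7). Advance 2.
Byte at offset 22: 0xEC = 11101100 → 3-byte char (#8). Advance 3.
Byte at offset 25: 0xC4 = 11000100 → 2-byte char (#9). Advance 2.
Byte at offset 27: 0xF0 = 11110000 → 4-byte char (#10). Advance 4.
Byte at offset 31: 0xF0 = 11110000 → 4-byte char (#11). Advance 4.
Byte at offset 35: 0xCE = 11001110 → 2-byte char (#12). Advance 2.
Reached end at offset 37 after 12 code points.

12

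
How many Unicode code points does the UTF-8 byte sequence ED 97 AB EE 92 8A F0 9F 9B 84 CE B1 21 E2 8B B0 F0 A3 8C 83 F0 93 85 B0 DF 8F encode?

9

Byte at offset 0: 0xED = 11101101 → 3-byte char (#1). Advance 3.
Byte at offset 3: 0xEE = 11101110 → 3-byte char (#2). Advance 3.
Byte at offset 6: 0xF0 = 11110000 → 4-byte char (#3). Advance 4.
Byte at offset 10: 0xCE = 11001110 → 2-byte char (#4). Advance 2.
Byte at offset 12: 0x21 = 00100001 → 1-byte char (#5). Advance 1.
Byte at offset 13: 0xE2 = 11100010 → 3-byte char (#6). Advance 3.
Byte at offset 16: 0xF0 = 11110000 → 4-byte char (#7). Advance 4.
Byte at offset 20: 0xF0 = 11110000 → 4-byte char (#8). Advance 4.
Byte at offset 24: 0xDF = 11011111 → 2-byte char (#9). Advance 2.
Reached end at offset 26 after 9 code points.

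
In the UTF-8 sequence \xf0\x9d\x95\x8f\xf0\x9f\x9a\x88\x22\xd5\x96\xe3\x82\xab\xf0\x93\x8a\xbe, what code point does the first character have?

U+1D54F

Offset 0: leading byte 0xF0 = 11110000 → 4-byte char #1 = F0 9D 95 8F.
Leading byte 0xF0 = 11110000 matches 11110xxx → 4-byte sequence.
Byte 1: 0xF0 = 11110000, payload 000 (3 bits).
Byte 2: 0x9D = 10011101 (10xxxxxx ✓), payload 011101.
Byte 3: 0x95 = 10010101 (10xxxxxx ✓), payload 010101.
Byte 4: 0x8F = 10001111 (10xxxxxx ✓), payload 001111.
Concatenate: 000011101010101001111 = 0x1D54F (21 bits → U+1D54F).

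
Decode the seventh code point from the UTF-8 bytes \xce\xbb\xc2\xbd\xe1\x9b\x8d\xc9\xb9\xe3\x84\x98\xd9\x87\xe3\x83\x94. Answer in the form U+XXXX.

Offset 0: leading byte 0xCE = 11001110 → 2-byte char #1 = CE BB.
Offset 2: leading byte 0xC2 = 11000010 → 2-byte char #2 = C2 BD.
Offset 4: leading byte 0xE1 = 11100001 → 3-byte char #3 = E1 9B 8D.
Offset 7: leading byte 0xC9 = 11001001 → 2-byte char #4 = C9 B9.
Offset 9: leading byte 0xE3 = 11100011 → 3-byte char #5 = E3 84 98.
Offset 12: leading byte 0xD9 = 11011001 → 2-byte char #6 = D9 87.
Offset 14: leading byte 0xE3 = 11100011 → 3-byte char #7 = E3 83 94.
Leading byte 0xE3 = 11100011 matches 1110xxxx → 3-byte sequence.
Byte 1: 0xE3 = 11100011, payload 0011 (4 bits).
Byte 2: 0x83 = 10000011 (10xxxxxx ✓), payload 000011.
Byte 3: 0x94 = 10010100 (10xxxxxx ✓), payload 010100.
Concatenate: 0011000011010100 = 0x30D4 (16 bits → U+30D4).

U+30D4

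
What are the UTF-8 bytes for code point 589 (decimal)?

C9 8D

U+024D = 0x24D = 589 decimal. In range U+0080–U+07FF → 2-byte form: 110xxxxx 10xxxxxx.
Binary (11 bits): 01001001101.
Split 5+6: 01001 | 001101.
Byte 1: 11001001 = 0xC9.
Byte 2: 10001101 = 0x8D.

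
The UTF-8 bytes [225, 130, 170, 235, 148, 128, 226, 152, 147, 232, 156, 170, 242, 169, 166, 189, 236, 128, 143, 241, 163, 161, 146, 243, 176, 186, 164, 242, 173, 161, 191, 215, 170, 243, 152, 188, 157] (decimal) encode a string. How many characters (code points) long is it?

Byte at offset 0: 0xE1 = 11100001 → 3-byte char (#1). Advance 3.
Byte at offset 3: 0xEB = 11101011 → 3-byte char (#2). Advance 3.
Byte at offset 6: 0xE2 = 11100010 → 3-byte char (#3). Advance 3.
Byte at offset 9: 0xE8 = 11101000 → 3-byte char (#4). Advance 3.
Byte at offset 12: 0xF2 = 11110010 → 4-byte char (#5). Advance 4.
Byte at offset 16: 0xEC = 11101100 → 3-byte char (#6). Advance 3.
Byte at offset 19: 0xF1 = 11110001 → 4-byte char (#7). Advance 4.
Byte at offset 23: 0xF3 = 11110011 → 4-byte char (#8). Advance 4.
Byte at offset 27: 0xF2 = 11110010 → 4-byte char (#9). Advance 4.
Byte at offset 31: 0xD7 = 11010111 → 2-byte char (#10). Advance 2.
Byte at offset 33: 0xF3 = 11110011 → 4-byte char (#11). Advance 4.
Reached end at offset 37 after 11 code points.

11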